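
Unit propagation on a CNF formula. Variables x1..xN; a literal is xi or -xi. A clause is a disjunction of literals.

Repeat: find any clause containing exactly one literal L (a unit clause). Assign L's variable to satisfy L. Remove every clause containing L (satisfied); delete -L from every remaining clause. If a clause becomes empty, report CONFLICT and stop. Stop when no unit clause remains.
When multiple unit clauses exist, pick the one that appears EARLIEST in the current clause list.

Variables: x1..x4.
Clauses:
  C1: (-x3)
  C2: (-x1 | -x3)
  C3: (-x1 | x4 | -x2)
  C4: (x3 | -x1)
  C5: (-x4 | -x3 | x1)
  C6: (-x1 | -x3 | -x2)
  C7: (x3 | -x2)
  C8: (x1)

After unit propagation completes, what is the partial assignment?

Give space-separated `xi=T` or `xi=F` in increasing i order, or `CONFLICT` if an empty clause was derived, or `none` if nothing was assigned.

unit clause [-3] forces x3=F; simplify:
  drop 3 from [3, -1] -> [-1]
  drop 3 from [3, -2] -> [-2]
  satisfied 4 clause(s); 4 remain; assigned so far: [3]
unit clause [-1] forces x1=F; simplify:
  drop 1 from [1] -> [] (empty!)
  satisfied 2 clause(s); 2 remain; assigned so far: [1, 3]
CONFLICT (empty clause)

Answer: CONFLICT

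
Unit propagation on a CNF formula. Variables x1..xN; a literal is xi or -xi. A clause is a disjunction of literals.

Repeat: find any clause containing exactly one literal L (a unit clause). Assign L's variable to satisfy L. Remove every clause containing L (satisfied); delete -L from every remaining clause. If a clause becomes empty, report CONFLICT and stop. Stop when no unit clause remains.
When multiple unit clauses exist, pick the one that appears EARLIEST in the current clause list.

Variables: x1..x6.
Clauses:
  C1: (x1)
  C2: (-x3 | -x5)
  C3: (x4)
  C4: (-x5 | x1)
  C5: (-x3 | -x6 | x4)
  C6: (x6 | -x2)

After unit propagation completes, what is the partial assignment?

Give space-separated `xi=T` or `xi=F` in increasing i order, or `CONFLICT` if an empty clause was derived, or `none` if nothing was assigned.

unit clause [1] forces x1=T; simplify:
  satisfied 2 clause(s); 4 remain; assigned so far: [1]
unit clause [4] forces x4=T; simplify:
  satisfied 2 clause(s); 2 remain; assigned so far: [1, 4]

Answer: x1=T x4=T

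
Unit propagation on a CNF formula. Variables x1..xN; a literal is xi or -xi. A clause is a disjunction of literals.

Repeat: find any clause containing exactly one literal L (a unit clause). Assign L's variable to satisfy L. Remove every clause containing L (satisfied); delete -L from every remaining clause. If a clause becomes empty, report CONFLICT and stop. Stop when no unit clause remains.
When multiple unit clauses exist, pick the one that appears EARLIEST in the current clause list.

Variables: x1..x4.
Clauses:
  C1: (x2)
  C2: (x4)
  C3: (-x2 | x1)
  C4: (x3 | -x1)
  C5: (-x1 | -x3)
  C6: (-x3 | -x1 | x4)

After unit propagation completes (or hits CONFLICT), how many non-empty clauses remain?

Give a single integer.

Answer: 0

Derivation:
unit clause [2] forces x2=T; simplify:
  drop -2 from [-2, 1] -> [1]
  satisfied 1 clause(s); 5 remain; assigned so far: [2]
unit clause [4] forces x4=T; simplify:
  satisfied 2 clause(s); 3 remain; assigned so far: [2, 4]
unit clause [1] forces x1=T; simplify:
  drop -1 from [3, -1] -> [3]
  drop -1 from [-1, -3] -> [-3]
  satisfied 1 clause(s); 2 remain; assigned so far: [1, 2, 4]
unit clause [3] forces x3=T; simplify:
  drop -3 from [-3] -> [] (empty!)
  satisfied 1 clause(s); 1 remain; assigned so far: [1, 2, 3, 4]
CONFLICT (empty clause)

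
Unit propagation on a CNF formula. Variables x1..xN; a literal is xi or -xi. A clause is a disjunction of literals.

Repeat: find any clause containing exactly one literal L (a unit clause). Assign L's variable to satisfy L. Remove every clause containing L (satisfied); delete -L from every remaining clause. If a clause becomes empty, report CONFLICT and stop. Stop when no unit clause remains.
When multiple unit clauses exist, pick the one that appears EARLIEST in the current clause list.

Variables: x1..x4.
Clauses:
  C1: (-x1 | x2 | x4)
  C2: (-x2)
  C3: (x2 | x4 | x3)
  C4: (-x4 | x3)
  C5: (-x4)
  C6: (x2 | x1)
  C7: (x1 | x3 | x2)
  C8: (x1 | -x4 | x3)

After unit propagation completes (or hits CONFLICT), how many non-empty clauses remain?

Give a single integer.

unit clause [-2] forces x2=F; simplify:
  drop 2 from [-1, 2, 4] -> [-1, 4]
  drop 2 from [2, 4, 3] -> [4, 3]
  drop 2 from [2, 1] -> [1]
  drop 2 from [1, 3, 2] -> [1, 3]
  satisfied 1 clause(s); 7 remain; assigned so far: [2]
unit clause [-4] forces x4=F; simplify:
  drop 4 from [-1, 4] -> [-1]
  drop 4 from [4, 3] -> [3]
  satisfied 3 clause(s); 4 remain; assigned so far: [2, 4]
unit clause [-1] forces x1=F; simplify:
  drop 1 from [1] -> [] (empty!)
  drop 1 from [1, 3] -> [3]
  satisfied 1 clause(s); 3 remain; assigned so far: [1, 2, 4]
CONFLICT (empty clause)

Answer: 2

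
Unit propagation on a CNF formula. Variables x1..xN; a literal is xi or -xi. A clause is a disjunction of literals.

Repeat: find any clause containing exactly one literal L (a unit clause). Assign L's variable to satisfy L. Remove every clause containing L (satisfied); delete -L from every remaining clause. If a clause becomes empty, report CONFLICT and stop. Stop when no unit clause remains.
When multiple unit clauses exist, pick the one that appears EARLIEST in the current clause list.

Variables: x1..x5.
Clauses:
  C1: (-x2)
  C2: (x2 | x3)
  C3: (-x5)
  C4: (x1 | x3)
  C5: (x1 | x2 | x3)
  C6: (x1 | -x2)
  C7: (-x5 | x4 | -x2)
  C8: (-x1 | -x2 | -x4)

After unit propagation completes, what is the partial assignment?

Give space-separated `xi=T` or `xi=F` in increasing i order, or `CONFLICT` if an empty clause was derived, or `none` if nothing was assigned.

Answer: x2=F x3=T x5=F

Derivation:
unit clause [-2] forces x2=F; simplify:
  drop 2 from [2, 3] -> [3]
  drop 2 from [1, 2, 3] -> [1, 3]
  satisfied 4 clause(s); 4 remain; assigned so far: [2]
unit clause [3] forces x3=T; simplify:
  satisfied 3 clause(s); 1 remain; assigned so far: [2, 3]
unit clause [-5] forces x5=F; simplify:
  satisfied 1 clause(s); 0 remain; assigned so far: [2, 3, 5]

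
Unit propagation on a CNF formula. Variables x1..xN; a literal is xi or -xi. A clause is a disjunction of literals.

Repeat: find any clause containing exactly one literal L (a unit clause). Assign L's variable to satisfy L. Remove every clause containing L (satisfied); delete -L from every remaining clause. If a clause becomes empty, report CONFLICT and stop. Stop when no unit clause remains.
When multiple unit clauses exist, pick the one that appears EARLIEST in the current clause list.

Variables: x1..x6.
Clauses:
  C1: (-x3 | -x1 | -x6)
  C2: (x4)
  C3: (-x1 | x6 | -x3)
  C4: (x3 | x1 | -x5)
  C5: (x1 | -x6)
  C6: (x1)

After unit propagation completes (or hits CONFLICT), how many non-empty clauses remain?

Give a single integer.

Answer: 2

Derivation:
unit clause [4] forces x4=T; simplify:
  satisfied 1 clause(s); 5 remain; assigned so far: [4]
unit clause [1] forces x1=T; simplify:
  drop -1 from [-3, -1, -6] -> [-3, -6]
  drop -1 from [-1, 6, -3] -> [6, -3]
  satisfied 3 clause(s); 2 remain; assigned so far: [1, 4]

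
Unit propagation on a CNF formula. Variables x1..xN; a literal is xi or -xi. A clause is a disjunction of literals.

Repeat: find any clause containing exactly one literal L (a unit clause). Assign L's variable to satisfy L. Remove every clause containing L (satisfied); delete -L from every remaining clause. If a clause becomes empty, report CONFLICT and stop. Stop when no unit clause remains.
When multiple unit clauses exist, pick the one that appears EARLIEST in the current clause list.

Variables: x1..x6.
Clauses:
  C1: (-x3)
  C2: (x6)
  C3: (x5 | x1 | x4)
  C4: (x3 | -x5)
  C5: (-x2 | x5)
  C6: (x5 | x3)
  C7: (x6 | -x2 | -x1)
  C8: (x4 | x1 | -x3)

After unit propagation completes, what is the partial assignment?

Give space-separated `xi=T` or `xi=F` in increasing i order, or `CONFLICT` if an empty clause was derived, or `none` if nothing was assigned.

Answer: CONFLICT

Derivation:
unit clause [-3] forces x3=F; simplify:
  drop 3 from [3, -5] -> [-5]
  drop 3 from [5, 3] -> [5]
  satisfied 2 clause(s); 6 remain; assigned so far: [3]
unit clause [6] forces x6=T; simplify:
  satisfied 2 clause(s); 4 remain; assigned so far: [3, 6]
unit clause [-5] forces x5=F; simplify:
  drop 5 from [5, 1, 4] -> [1, 4]
  drop 5 from [-2, 5] -> [-2]
  drop 5 from [5] -> [] (empty!)
  satisfied 1 clause(s); 3 remain; assigned so far: [3, 5, 6]
CONFLICT (empty clause)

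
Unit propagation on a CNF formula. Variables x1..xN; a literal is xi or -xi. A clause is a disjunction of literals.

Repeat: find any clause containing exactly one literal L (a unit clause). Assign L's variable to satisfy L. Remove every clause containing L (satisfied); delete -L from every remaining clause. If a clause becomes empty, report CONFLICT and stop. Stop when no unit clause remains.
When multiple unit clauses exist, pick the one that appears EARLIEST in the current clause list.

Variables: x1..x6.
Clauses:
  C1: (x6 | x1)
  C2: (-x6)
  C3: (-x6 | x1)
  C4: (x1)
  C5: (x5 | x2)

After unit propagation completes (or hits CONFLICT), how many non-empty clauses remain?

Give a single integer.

unit clause [-6] forces x6=F; simplify:
  drop 6 from [6, 1] -> [1]
  satisfied 2 clause(s); 3 remain; assigned so far: [6]
unit clause [1] forces x1=T; simplify:
  satisfied 2 clause(s); 1 remain; assigned so far: [1, 6]

Answer: 1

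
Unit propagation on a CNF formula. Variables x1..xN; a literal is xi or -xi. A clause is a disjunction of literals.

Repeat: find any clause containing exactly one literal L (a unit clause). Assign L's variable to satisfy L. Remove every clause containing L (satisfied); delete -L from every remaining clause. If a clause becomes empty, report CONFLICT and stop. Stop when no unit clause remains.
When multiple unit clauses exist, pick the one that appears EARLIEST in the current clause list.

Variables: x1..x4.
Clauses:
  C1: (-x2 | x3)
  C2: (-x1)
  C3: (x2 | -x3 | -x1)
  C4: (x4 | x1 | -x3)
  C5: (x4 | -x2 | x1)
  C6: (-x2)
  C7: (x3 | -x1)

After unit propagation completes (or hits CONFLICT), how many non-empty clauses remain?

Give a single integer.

unit clause [-1] forces x1=F; simplify:
  drop 1 from [4, 1, -3] -> [4, -3]
  drop 1 from [4, -2, 1] -> [4, -2]
  satisfied 3 clause(s); 4 remain; assigned so far: [1]
unit clause [-2] forces x2=F; simplify:
  satisfied 3 clause(s); 1 remain; assigned so far: [1, 2]

Answer: 1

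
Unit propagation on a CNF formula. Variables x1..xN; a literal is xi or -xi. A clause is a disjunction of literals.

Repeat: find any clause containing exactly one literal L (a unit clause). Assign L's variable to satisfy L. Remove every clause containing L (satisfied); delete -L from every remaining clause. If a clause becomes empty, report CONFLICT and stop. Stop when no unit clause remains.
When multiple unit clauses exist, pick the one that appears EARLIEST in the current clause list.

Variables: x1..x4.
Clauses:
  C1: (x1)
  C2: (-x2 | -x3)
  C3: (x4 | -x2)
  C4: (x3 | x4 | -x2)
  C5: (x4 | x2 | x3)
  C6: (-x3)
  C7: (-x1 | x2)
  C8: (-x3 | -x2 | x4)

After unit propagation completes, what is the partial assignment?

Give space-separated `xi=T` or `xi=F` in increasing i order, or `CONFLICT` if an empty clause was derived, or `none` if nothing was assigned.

Answer: x1=T x2=T x3=F x4=T

Derivation:
unit clause [1] forces x1=T; simplify:
  drop -1 from [-1, 2] -> [2]
  satisfied 1 clause(s); 7 remain; assigned so far: [1]
unit clause [-3] forces x3=F; simplify:
  drop 3 from [3, 4, -2] -> [4, -2]
  drop 3 from [4, 2, 3] -> [4, 2]
  satisfied 3 clause(s); 4 remain; assigned so far: [1, 3]
unit clause [2] forces x2=T; simplify:
  drop -2 from [4, -2] -> [4]
  drop -2 from [4, -2] -> [4]
  satisfied 2 clause(s); 2 remain; assigned so far: [1, 2, 3]
unit clause [4] forces x4=T; simplify:
  satisfied 2 clause(s); 0 remain; assigned so far: [1, 2, 3, 4]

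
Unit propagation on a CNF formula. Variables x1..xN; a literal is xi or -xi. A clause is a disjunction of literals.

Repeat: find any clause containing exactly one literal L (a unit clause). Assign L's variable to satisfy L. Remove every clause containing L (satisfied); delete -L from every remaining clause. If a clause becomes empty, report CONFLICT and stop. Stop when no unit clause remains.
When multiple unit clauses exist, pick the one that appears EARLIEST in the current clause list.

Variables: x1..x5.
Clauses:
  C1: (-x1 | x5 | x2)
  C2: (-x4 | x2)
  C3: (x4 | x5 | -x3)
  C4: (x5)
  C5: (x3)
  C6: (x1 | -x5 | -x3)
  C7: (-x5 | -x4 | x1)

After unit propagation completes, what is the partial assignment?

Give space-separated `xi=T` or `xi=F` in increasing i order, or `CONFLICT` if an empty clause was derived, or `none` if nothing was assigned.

Answer: x1=T x3=T x5=T

Derivation:
unit clause [5] forces x5=T; simplify:
  drop -5 from [1, -5, -3] -> [1, -3]
  drop -5 from [-5, -4, 1] -> [-4, 1]
  satisfied 3 clause(s); 4 remain; assigned so far: [5]
unit clause [3] forces x3=T; simplify:
  drop -3 from [1, -3] -> [1]
  satisfied 1 clause(s); 3 remain; assigned so far: [3, 5]
unit clause [1] forces x1=T; simplify:
  satisfied 2 clause(s); 1 remain; assigned so far: [1, 3, 5]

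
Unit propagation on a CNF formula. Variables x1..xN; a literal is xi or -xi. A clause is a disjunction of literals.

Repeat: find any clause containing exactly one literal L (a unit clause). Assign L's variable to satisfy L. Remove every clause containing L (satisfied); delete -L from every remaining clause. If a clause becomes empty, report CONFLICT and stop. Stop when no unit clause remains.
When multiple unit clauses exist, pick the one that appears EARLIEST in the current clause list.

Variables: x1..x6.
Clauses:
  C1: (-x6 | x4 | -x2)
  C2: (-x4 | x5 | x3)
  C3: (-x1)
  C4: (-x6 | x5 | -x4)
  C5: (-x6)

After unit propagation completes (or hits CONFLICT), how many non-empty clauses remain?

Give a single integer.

Answer: 1

Derivation:
unit clause [-1] forces x1=F; simplify:
  satisfied 1 clause(s); 4 remain; assigned so far: [1]
unit clause [-6] forces x6=F; simplify:
  satisfied 3 clause(s); 1 remain; assigned so far: [1, 6]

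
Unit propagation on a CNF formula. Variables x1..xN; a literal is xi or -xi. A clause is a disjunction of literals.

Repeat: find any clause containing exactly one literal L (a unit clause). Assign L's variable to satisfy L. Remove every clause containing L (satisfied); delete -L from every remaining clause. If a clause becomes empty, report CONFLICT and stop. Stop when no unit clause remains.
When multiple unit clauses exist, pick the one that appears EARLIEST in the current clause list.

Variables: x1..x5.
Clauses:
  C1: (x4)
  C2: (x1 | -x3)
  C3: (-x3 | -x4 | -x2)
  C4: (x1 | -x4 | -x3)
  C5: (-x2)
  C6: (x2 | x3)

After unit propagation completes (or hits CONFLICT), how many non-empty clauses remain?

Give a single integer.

Answer: 0

Derivation:
unit clause [4] forces x4=T; simplify:
  drop -4 from [-3, -4, -2] -> [-3, -2]
  drop -4 from [1, -4, -3] -> [1, -3]
  satisfied 1 clause(s); 5 remain; assigned so far: [4]
unit clause [-2] forces x2=F; simplify:
  drop 2 from [2, 3] -> [3]
  satisfied 2 clause(s); 3 remain; assigned so far: [2, 4]
unit clause [3] forces x3=T; simplify:
  drop -3 from [1, -3] -> [1]
  drop -3 from [1, -3] -> [1]
  satisfied 1 clause(s); 2 remain; assigned so far: [2, 3, 4]
unit clause [1] forces x1=T; simplify:
  satisfied 2 clause(s); 0 remain; assigned so far: [1, 2, 3, 4]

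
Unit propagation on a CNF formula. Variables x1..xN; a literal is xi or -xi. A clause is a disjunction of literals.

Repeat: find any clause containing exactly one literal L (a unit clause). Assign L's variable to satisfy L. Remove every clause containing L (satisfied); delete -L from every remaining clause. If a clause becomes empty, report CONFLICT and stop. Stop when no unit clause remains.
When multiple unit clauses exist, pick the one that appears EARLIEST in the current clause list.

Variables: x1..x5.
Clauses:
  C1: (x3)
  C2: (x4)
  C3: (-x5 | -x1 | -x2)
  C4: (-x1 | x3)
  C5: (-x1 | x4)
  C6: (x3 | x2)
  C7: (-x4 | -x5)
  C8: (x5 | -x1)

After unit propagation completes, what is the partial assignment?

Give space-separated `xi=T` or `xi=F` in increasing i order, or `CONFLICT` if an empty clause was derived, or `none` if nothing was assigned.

unit clause [3] forces x3=T; simplify:
  satisfied 3 clause(s); 5 remain; assigned so far: [3]
unit clause [4] forces x4=T; simplify:
  drop -4 from [-4, -5] -> [-5]
  satisfied 2 clause(s); 3 remain; assigned so far: [3, 4]
unit clause [-5] forces x5=F; simplify:
  drop 5 from [5, -1] -> [-1]
  satisfied 2 clause(s); 1 remain; assigned so far: [3, 4, 5]
unit clause [-1] forces x1=F; simplify:
  satisfied 1 clause(s); 0 remain; assigned so far: [1, 3, 4, 5]

Answer: x1=F x3=T x4=T x5=F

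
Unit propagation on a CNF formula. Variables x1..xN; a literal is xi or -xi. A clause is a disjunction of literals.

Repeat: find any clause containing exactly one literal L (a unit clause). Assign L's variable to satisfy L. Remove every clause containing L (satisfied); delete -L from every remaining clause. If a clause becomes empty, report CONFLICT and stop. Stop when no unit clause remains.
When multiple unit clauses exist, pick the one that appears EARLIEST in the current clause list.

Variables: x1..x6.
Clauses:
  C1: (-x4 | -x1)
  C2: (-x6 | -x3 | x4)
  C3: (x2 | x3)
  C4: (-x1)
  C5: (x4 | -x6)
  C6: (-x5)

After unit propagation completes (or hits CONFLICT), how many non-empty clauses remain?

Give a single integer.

unit clause [-1] forces x1=F; simplify:
  satisfied 2 clause(s); 4 remain; assigned so far: [1]
unit clause [-5] forces x5=F; simplify:
  satisfied 1 clause(s); 3 remain; assigned so far: [1, 5]

Answer: 3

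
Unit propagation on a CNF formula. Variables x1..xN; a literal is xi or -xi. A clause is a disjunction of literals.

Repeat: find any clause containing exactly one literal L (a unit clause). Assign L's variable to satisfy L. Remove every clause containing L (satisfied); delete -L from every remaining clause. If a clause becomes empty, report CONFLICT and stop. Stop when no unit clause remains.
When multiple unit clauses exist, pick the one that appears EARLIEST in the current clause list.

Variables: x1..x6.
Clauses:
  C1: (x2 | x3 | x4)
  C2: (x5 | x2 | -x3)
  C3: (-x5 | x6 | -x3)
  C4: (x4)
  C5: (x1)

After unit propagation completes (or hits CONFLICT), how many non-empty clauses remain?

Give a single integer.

Answer: 2

Derivation:
unit clause [4] forces x4=T; simplify:
  satisfied 2 clause(s); 3 remain; assigned so far: [4]
unit clause [1] forces x1=T; simplify:
  satisfied 1 clause(s); 2 remain; assigned so far: [1, 4]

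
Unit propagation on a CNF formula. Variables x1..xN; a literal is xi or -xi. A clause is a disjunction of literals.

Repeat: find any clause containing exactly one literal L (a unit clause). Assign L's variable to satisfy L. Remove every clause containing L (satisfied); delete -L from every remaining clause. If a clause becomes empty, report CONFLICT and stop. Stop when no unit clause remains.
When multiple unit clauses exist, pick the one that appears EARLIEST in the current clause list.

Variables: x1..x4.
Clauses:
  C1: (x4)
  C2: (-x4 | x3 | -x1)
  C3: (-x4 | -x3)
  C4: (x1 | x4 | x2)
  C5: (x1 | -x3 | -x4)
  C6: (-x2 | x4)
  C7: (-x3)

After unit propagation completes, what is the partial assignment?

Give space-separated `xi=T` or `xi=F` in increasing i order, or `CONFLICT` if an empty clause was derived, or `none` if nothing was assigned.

unit clause [4] forces x4=T; simplify:
  drop -4 from [-4, 3, -1] -> [3, -1]
  drop -4 from [-4, -3] -> [-3]
  drop -4 from [1, -3, -4] -> [1, -3]
  satisfied 3 clause(s); 4 remain; assigned so far: [4]
unit clause [-3] forces x3=F; simplify:
  drop 3 from [3, -1] -> [-1]
  satisfied 3 clause(s); 1 remain; assigned so far: [3, 4]
unit clause [-1] forces x1=F; simplify:
  satisfied 1 clause(s); 0 remain; assigned so far: [1, 3, 4]

Answer: x1=F x3=F x4=T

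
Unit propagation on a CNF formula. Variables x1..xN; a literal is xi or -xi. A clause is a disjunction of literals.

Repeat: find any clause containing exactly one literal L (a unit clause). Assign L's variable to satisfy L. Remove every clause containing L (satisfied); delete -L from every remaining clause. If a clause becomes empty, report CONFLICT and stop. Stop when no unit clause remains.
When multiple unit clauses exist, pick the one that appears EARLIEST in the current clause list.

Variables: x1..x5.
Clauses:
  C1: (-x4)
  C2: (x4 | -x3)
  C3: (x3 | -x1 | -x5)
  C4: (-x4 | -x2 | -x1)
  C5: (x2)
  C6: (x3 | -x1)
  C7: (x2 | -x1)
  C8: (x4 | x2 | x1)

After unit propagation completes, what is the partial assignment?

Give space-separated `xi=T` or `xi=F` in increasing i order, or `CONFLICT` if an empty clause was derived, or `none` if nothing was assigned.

Answer: x1=F x2=T x3=F x4=F

Derivation:
unit clause [-4] forces x4=F; simplify:
  drop 4 from [4, -3] -> [-3]
  drop 4 from [4, 2, 1] -> [2, 1]
  satisfied 2 clause(s); 6 remain; assigned so far: [4]
unit clause [-3] forces x3=F; simplify:
  drop 3 from [3, -1, -5] -> [-1, -5]
  drop 3 from [3, -1] -> [-1]
  satisfied 1 clause(s); 5 remain; assigned so far: [3, 4]
unit clause [2] forces x2=T; simplify:
  satisfied 3 clause(s); 2 remain; assigned so far: [2, 3, 4]
unit clause [-1] forces x1=F; simplify:
  satisfied 2 clause(s); 0 remain; assigned so far: [1, 2, 3, 4]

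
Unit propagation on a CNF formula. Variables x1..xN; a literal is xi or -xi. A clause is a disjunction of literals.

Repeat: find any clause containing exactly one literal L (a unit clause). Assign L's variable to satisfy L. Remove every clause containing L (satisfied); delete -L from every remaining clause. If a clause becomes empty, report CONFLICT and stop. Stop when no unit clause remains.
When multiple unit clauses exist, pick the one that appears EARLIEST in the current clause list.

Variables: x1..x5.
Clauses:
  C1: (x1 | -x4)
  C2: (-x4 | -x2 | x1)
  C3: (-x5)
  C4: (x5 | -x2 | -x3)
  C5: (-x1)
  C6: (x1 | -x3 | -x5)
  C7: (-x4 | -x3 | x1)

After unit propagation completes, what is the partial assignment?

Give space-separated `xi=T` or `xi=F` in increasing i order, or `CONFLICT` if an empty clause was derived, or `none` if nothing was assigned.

Answer: x1=F x4=F x5=F

Derivation:
unit clause [-5] forces x5=F; simplify:
  drop 5 from [5, -2, -3] -> [-2, -3]
  satisfied 2 clause(s); 5 remain; assigned so far: [5]
unit clause [-1] forces x1=F; simplify:
  drop 1 from [1, -4] -> [-4]
  drop 1 from [-4, -2, 1] -> [-4, -2]
  drop 1 from [-4, -3, 1] -> [-4, -3]
  satisfied 1 clause(s); 4 remain; assigned so far: [1, 5]
unit clause [-4] forces x4=F; simplify:
  satisfied 3 clause(s); 1 remain; assigned so far: [1, 4, 5]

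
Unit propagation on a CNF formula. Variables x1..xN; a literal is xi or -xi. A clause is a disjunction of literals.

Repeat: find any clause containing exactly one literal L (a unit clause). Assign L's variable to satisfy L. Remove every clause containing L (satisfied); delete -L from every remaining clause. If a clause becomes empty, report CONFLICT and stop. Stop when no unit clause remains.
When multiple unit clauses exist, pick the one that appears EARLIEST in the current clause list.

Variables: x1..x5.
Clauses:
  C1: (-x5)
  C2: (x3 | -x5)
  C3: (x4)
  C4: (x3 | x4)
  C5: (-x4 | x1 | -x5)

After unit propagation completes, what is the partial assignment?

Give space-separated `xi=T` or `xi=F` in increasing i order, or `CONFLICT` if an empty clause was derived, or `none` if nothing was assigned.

Answer: x4=T x5=F

Derivation:
unit clause [-5] forces x5=F; simplify:
  satisfied 3 clause(s); 2 remain; assigned so far: [5]
unit clause [4] forces x4=T; simplify:
  satisfied 2 clause(s); 0 remain; assigned so far: [4, 5]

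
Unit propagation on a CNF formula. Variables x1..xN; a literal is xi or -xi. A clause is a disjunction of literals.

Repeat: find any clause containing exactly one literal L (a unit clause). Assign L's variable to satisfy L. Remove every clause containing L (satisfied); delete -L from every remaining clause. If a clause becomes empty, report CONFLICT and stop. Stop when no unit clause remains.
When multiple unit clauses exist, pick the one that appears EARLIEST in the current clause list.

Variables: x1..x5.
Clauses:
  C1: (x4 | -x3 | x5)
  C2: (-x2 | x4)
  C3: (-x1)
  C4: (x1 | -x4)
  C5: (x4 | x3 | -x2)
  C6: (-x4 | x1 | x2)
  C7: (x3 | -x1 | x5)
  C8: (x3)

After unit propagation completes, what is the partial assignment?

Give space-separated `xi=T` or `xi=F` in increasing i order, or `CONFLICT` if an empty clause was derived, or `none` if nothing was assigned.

Answer: x1=F x2=F x3=T x4=F x5=T

Derivation:
unit clause [-1] forces x1=F; simplify:
  drop 1 from [1, -4] -> [-4]
  drop 1 from [-4, 1, 2] -> [-4, 2]
  satisfied 2 clause(s); 6 remain; assigned so far: [1]
unit clause [-4] forces x4=F; simplify:
  drop 4 from [4, -3, 5] -> [-3, 5]
  drop 4 from [-2, 4] -> [-2]
  drop 4 from [4, 3, -2] -> [3, -2]
  satisfied 2 clause(s); 4 remain; assigned so far: [1, 4]
unit clause [-2] forces x2=F; simplify:
  satisfied 2 clause(s); 2 remain; assigned so far: [1, 2, 4]
unit clause [3] forces x3=T; simplify:
  drop -3 from [-3, 5] -> [5]
  satisfied 1 clause(s); 1 remain; assigned so far: [1, 2, 3, 4]
unit clause [5] forces x5=T; simplify:
  satisfied 1 clause(s); 0 remain; assigned so far: [1, 2, 3, 4, 5]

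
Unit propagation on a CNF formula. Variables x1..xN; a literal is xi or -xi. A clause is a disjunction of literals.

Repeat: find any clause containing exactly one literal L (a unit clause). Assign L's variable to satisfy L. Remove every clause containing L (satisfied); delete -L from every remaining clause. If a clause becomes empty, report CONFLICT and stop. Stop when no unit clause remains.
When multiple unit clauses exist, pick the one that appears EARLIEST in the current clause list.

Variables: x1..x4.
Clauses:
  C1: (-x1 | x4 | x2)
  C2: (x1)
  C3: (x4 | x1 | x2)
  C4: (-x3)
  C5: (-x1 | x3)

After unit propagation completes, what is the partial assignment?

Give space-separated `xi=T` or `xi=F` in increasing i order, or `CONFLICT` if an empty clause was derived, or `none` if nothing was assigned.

Answer: CONFLICT

Derivation:
unit clause [1] forces x1=T; simplify:
  drop -1 from [-1, 4, 2] -> [4, 2]
  drop -1 from [-1, 3] -> [3]
  satisfied 2 clause(s); 3 remain; assigned so far: [1]
unit clause [-3] forces x3=F; simplify:
  drop 3 from [3] -> [] (empty!)
  satisfied 1 clause(s); 2 remain; assigned so far: [1, 3]
CONFLICT (empty clause)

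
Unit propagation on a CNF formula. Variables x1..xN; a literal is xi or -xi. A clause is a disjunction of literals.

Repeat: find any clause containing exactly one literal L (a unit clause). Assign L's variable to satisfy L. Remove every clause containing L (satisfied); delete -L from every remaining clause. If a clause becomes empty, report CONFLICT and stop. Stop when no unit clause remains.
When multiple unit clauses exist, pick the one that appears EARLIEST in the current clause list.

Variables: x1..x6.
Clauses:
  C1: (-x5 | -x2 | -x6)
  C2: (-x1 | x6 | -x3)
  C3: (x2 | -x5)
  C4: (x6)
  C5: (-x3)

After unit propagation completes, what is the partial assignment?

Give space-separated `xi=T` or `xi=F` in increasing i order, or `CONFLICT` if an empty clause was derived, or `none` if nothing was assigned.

unit clause [6] forces x6=T; simplify:
  drop -6 from [-5, -2, -6] -> [-5, -2]
  satisfied 2 clause(s); 3 remain; assigned so far: [6]
unit clause [-3] forces x3=F; simplify:
  satisfied 1 clause(s); 2 remain; assigned so far: [3, 6]

Answer: x3=F x6=T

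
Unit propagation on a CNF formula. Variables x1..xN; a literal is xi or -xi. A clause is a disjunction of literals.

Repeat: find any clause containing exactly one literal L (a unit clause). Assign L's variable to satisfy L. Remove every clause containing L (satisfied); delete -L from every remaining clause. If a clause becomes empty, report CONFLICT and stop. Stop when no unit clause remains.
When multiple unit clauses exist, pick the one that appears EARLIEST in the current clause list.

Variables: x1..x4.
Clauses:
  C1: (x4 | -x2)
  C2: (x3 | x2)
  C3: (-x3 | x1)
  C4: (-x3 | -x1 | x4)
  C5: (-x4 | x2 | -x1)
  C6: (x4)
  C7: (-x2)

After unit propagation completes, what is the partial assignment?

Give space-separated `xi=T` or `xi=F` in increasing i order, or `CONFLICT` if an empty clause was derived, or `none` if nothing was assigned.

Answer: CONFLICT

Derivation:
unit clause [4] forces x4=T; simplify:
  drop -4 from [-4, 2, -1] -> [2, -1]
  satisfied 3 clause(s); 4 remain; assigned so far: [4]
unit clause [-2] forces x2=F; simplify:
  drop 2 from [3, 2] -> [3]
  drop 2 from [2, -1] -> [-1]
  satisfied 1 clause(s); 3 remain; assigned so far: [2, 4]
unit clause [3] forces x3=T; simplify:
  drop -3 from [-3, 1] -> [1]
  satisfied 1 clause(s); 2 remain; assigned so far: [2, 3, 4]
unit clause [1] forces x1=T; simplify:
  drop -1 from [-1] -> [] (empty!)
  satisfied 1 clause(s); 1 remain; assigned so far: [1, 2, 3, 4]
CONFLICT (empty clause)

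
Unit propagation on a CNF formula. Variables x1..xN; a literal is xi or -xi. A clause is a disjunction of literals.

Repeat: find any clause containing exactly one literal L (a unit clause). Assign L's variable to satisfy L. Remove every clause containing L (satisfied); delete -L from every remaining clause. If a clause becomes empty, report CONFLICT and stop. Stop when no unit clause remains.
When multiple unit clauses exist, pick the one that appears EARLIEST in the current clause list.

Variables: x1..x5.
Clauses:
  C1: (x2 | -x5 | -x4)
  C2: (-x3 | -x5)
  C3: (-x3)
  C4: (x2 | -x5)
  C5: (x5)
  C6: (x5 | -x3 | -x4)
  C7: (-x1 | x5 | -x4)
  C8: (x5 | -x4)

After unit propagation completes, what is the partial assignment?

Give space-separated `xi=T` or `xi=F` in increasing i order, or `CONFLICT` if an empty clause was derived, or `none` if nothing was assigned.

unit clause [-3] forces x3=F; simplify:
  satisfied 3 clause(s); 5 remain; assigned so far: [3]
unit clause [5] forces x5=T; simplify:
  drop -5 from [2, -5, -4] -> [2, -4]
  drop -5 from [2, -5] -> [2]
  satisfied 3 clause(s); 2 remain; assigned so far: [3, 5]
unit clause [2] forces x2=T; simplify:
  satisfied 2 clause(s); 0 remain; assigned so far: [2, 3, 5]

Answer: x2=T x3=F x5=T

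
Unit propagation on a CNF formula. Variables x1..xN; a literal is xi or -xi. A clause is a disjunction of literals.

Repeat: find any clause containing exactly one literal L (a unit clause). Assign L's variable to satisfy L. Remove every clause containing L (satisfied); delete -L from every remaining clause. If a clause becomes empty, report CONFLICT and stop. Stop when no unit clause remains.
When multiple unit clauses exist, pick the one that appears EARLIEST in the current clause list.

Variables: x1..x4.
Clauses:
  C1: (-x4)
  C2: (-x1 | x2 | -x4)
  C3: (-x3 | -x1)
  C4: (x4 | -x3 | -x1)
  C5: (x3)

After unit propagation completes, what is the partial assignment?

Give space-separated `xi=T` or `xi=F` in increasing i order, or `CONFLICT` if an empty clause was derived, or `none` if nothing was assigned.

Answer: x1=F x3=T x4=F

Derivation:
unit clause [-4] forces x4=F; simplify:
  drop 4 from [4, -3, -1] -> [-3, -1]
  satisfied 2 clause(s); 3 remain; assigned so far: [4]
unit clause [3] forces x3=T; simplify:
  drop -3 from [-3, -1] -> [-1]
  drop -3 from [-3, -1] -> [-1]
  satisfied 1 clause(s); 2 remain; assigned so far: [3, 4]
unit clause [-1] forces x1=F; simplify:
  satisfied 2 clause(s); 0 remain; assigned so far: [1, 3, 4]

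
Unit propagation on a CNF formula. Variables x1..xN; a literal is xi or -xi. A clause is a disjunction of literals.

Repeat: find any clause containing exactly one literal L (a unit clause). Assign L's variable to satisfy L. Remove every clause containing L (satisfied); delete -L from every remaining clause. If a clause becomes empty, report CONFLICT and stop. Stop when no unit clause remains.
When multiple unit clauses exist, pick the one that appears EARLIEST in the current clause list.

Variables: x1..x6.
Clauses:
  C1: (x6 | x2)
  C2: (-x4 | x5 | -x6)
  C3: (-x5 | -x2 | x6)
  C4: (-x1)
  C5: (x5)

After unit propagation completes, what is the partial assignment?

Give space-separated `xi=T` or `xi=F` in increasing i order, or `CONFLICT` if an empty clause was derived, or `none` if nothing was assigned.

Answer: x1=F x5=T

Derivation:
unit clause [-1] forces x1=F; simplify:
  satisfied 1 clause(s); 4 remain; assigned so far: [1]
unit clause [5] forces x5=T; simplify:
  drop -5 from [-5, -2, 6] -> [-2, 6]
  satisfied 2 clause(s); 2 remain; assigned so far: [1, 5]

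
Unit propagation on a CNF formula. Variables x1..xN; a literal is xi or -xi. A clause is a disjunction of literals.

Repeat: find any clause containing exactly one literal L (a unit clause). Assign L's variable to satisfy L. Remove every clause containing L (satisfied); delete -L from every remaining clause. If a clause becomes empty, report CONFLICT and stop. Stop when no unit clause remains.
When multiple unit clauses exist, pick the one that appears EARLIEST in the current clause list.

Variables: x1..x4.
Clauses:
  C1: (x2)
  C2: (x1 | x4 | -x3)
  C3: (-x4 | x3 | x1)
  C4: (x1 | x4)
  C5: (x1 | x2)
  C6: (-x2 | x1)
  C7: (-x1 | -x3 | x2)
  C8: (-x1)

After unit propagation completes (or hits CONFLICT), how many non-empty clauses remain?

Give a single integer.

unit clause [2] forces x2=T; simplify:
  drop -2 from [-2, 1] -> [1]
  satisfied 3 clause(s); 5 remain; assigned so far: [2]
unit clause [1] forces x1=T; simplify:
  drop -1 from [-1] -> [] (empty!)
  satisfied 4 clause(s); 1 remain; assigned so far: [1, 2]
CONFLICT (empty clause)

Answer: 0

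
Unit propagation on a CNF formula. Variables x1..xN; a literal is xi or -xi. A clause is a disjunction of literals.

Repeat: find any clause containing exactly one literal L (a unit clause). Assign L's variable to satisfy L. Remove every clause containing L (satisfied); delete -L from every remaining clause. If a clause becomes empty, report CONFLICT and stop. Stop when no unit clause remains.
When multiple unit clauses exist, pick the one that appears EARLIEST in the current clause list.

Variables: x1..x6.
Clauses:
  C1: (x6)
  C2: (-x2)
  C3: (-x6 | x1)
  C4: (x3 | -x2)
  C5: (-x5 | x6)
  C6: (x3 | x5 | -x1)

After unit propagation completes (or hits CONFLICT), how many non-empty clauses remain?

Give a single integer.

Answer: 1

Derivation:
unit clause [6] forces x6=T; simplify:
  drop -6 from [-6, 1] -> [1]
  satisfied 2 clause(s); 4 remain; assigned so far: [6]
unit clause [-2] forces x2=F; simplify:
  satisfied 2 clause(s); 2 remain; assigned so far: [2, 6]
unit clause [1] forces x1=T; simplify:
  drop -1 from [3, 5, -1] -> [3, 5]
  satisfied 1 clause(s); 1 remain; assigned so far: [1, 2, 6]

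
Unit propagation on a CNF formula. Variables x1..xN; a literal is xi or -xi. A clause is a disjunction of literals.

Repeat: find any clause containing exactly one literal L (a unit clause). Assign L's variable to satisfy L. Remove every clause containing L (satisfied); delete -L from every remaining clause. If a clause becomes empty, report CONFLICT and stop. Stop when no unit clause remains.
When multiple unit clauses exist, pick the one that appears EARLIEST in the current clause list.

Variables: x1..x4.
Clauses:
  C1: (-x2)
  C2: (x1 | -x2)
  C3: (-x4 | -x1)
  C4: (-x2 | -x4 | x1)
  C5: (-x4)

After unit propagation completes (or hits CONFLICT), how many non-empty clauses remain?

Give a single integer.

unit clause [-2] forces x2=F; simplify:
  satisfied 3 clause(s); 2 remain; assigned so far: [2]
unit clause [-4] forces x4=F; simplify:
  satisfied 2 clause(s); 0 remain; assigned so far: [2, 4]

Answer: 0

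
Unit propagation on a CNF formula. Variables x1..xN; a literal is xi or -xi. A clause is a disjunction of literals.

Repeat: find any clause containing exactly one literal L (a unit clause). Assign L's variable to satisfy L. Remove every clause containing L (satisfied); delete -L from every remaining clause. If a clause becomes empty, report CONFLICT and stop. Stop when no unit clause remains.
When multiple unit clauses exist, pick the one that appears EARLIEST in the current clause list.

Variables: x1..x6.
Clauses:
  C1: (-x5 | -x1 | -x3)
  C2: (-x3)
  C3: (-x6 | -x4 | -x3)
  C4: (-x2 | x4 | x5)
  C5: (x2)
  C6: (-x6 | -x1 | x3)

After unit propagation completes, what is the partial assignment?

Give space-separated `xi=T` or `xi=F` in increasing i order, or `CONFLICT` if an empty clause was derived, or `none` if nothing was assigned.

unit clause [-3] forces x3=F; simplify:
  drop 3 from [-6, -1, 3] -> [-6, -1]
  satisfied 3 clause(s); 3 remain; assigned so far: [3]
unit clause [2] forces x2=T; simplify:
  drop -2 from [-2, 4, 5] -> [4, 5]
  satisfied 1 clause(s); 2 remain; assigned so far: [2, 3]

Answer: x2=T x3=F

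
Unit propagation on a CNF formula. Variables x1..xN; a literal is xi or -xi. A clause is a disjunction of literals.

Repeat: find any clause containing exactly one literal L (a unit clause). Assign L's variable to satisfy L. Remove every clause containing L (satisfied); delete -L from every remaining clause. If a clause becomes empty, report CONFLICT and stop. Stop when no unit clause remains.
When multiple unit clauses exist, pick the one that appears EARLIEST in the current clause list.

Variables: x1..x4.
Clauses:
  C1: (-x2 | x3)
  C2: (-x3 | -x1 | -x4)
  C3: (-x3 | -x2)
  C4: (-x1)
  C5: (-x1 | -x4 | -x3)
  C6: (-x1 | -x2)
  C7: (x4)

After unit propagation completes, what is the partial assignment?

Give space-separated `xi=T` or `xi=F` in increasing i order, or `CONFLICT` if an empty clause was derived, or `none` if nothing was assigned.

Answer: x1=F x4=T

Derivation:
unit clause [-1] forces x1=F; simplify:
  satisfied 4 clause(s); 3 remain; assigned so far: [1]
unit clause [4] forces x4=T; simplify:
  satisfied 1 clause(s); 2 remain; assigned so far: [1, 4]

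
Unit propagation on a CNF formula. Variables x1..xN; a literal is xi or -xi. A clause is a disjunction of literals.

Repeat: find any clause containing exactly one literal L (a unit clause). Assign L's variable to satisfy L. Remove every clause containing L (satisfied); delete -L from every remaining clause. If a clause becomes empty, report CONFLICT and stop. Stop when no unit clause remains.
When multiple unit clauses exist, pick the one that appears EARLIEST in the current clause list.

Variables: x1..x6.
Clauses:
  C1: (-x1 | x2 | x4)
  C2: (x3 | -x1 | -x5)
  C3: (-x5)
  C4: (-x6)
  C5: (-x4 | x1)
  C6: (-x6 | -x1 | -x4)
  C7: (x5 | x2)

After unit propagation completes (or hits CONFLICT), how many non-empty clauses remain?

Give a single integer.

unit clause [-5] forces x5=F; simplify:
  drop 5 from [5, 2] -> [2]
  satisfied 2 clause(s); 5 remain; assigned so far: [5]
unit clause [-6] forces x6=F; simplify:
  satisfied 2 clause(s); 3 remain; assigned so far: [5, 6]
unit clause [2] forces x2=T; simplify:
  satisfied 2 clause(s); 1 remain; assigned so far: [2, 5, 6]

Answer: 1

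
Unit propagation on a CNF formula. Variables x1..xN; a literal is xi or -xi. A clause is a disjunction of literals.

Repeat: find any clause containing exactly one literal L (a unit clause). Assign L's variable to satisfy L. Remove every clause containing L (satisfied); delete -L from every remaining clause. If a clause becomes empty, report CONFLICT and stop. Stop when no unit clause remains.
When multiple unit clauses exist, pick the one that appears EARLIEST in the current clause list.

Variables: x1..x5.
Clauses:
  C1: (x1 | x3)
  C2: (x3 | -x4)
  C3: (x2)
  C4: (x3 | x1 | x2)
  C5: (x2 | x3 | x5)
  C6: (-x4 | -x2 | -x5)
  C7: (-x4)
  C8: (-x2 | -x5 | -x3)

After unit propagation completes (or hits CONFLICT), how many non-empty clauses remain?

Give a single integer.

unit clause [2] forces x2=T; simplify:
  drop -2 from [-4, -2, -5] -> [-4, -5]
  drop -2 from [-2, -5, -3] -> [-5, -3]
  satisfied 3 clause(s); 5 remain; assigned so far: [2]
unit clause [-4] forces x4=F; simplify:
  satisfied 3 clause(s); 2 remain; assigned so far: [2, 4]

Answer: 2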